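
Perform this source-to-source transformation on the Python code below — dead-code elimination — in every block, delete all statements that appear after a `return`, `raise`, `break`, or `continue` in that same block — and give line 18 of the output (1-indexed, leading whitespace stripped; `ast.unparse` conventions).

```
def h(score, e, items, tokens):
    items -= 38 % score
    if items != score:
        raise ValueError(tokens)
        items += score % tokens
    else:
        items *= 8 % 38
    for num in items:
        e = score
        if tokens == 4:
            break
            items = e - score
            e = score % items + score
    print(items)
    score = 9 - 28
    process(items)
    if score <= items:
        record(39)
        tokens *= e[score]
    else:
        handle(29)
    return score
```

Transformed code:
def h(score, e, items, tokens):
    items -= 38 % score
    if items != score:
        raise ValueError(tokens)
    else:
        items *= 8 % 38
    for num in items:
        e = score
        if tokens == 4:
            break
    print(items)
    score = 9 - 28
    process(items)
    if score <= items:
        record(39)
        tokens *= e[score]
    else:
        handle(29)
    return score

handle(29)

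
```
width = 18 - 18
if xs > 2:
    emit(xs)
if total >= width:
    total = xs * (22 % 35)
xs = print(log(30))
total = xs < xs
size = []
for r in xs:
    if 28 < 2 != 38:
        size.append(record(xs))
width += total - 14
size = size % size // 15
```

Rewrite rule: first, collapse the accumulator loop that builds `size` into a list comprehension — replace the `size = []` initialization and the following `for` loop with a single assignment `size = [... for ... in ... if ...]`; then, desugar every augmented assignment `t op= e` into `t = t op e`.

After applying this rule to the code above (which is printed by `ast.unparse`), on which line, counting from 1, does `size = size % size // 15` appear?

10

Transformed code:
width = 18 - 18
if xs > 2:
    emit(xs)
if total >= width:
    total = xs * (22 % 35)
xs = print(log(30))
total = xs < xs
size = [record(xs) for r in xs if 28 < 2 != 38]
width = width + (total - 14)
size = size % size // 15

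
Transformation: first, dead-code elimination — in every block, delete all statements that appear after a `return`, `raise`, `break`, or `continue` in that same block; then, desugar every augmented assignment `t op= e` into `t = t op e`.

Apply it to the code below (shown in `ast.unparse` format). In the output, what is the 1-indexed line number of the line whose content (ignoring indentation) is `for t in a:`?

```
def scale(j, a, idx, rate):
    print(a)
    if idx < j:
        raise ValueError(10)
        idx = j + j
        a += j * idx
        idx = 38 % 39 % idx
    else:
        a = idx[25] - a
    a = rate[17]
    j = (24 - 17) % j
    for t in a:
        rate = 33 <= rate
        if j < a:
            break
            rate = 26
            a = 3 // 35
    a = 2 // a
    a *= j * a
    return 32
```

9

Transformed code:
def scale(j, a, idx, rate):
    print(a)
    if idx < j:
        raise ValueError(10)
    else:
        a = idx[25] - a
    a = rate[17]
    j = (24 - 17) % j
    for t in a:
        rate = 33 <= rate
        if j < a:
            break
    a = 2 // a
    a = a * (j * a)
    return 32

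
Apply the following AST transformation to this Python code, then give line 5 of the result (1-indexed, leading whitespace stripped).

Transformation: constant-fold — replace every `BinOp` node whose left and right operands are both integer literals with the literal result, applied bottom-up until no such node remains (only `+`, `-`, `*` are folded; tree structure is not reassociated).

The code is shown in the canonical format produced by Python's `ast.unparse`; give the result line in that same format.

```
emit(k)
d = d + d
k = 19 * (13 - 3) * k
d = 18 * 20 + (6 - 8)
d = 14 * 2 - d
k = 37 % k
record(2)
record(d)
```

Transformed code:
emit(k)
d = d + d
k = 190 * k
d = 358
d = 28 - d
k = 37 % k
record(2)
record(d)

d = 28 - d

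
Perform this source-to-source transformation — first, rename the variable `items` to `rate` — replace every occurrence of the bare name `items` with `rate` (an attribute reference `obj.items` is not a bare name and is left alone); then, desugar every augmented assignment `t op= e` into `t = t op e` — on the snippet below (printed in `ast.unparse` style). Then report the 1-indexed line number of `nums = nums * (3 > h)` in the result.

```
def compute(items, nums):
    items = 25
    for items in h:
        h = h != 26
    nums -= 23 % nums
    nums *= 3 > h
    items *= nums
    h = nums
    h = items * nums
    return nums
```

Transformed code:
def compute(rate, nums):
    rate = 25
    for rate in h:
        h = h != 26
    nums = nums - 23 % nums
    nums = nums * (3 > h)
    rate = rate * nums
    h = nums
    h = rate * nums
    return nums

6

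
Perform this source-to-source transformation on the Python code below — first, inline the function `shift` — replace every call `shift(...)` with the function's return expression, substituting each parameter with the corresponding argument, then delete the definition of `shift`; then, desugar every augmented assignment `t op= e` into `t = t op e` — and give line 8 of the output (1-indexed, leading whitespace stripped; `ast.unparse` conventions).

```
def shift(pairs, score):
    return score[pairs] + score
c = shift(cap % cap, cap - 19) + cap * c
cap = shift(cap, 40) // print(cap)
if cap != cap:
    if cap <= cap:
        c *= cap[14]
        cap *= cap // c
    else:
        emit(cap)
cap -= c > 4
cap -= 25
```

emit(cap)

Transformed code:
c = (cap - 19)[cap % cap] + (cap - 19) + cap * c
cap = (40[cap] + 40) // print(cap)
if cap != cap:
    if cap <= cap:
        c = c * cap[14]
        cap = cap * (cap // c)
    else:
        emit(cap)
cap = cap - (c > 4)
cap = cap - 25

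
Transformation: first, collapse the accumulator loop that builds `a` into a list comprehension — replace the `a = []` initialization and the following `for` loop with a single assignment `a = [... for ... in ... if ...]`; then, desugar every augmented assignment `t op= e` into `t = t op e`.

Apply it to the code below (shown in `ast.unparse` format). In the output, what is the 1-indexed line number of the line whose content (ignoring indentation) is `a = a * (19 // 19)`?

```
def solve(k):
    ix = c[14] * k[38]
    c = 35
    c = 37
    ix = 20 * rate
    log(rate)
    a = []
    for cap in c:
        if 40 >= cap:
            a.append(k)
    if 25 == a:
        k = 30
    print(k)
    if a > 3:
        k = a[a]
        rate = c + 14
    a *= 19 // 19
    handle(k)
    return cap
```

Transformed code:
def solve(k):
    ix = c[14] * k[38]
    c = 35
    c = 37
    ix = 20 * rate
    log(rate)
    a = [k for cap in c if 40 >= cap]
    if 25 == a:
        k = 30
    print(k)
    if a > 3:
        k = a[a]
        rate = c + 14
    a = a * (19 // 19)
    handle(k)
    return cap

14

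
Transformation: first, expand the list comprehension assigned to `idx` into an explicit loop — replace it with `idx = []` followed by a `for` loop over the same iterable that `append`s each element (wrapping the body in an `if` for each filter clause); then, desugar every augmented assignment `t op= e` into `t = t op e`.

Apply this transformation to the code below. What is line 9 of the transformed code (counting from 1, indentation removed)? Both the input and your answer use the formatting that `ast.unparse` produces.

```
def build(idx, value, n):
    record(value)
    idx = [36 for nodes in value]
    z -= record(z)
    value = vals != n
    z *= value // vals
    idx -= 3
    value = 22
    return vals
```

idx = idx - 3

Transformed code:
def build(idx, value, n):
    record(value)
    idx = []
    for nodes in value:
        idx.append(36)
    z = z - record(z)
    value = vals != n
    z = z * (value // vals)
    idx = idx - 3
    value = 22
    return vals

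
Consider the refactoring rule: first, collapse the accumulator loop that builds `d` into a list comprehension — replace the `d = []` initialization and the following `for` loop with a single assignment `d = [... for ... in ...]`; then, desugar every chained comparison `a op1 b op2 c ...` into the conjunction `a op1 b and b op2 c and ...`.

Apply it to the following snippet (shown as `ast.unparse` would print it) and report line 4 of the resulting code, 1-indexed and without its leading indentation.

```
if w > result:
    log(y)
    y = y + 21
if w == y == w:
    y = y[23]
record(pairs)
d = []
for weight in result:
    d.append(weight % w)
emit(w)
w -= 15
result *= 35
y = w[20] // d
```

if w == y and y == w:

Transformed code:
if w > result:
    log(y)
    y = y + 21
if w == y and y == w:
    y = y[23]
record(pairs)
d = [weight % w for weight in result]
emit(w)
w -= 15
result *= 35
y = w[20] // d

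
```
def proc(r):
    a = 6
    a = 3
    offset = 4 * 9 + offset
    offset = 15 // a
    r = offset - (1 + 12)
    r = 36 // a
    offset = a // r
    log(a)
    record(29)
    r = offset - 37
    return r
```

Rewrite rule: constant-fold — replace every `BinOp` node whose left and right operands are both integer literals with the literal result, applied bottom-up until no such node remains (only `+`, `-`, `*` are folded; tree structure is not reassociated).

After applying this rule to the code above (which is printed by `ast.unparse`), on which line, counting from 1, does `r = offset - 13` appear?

6

Transformed code:
def proc(r):
    a = 6
    a = 3
    offset = 36 + offset
    offset = 15 // a
    r = offset - 13
    r = 36 // a
    offset = a // r
    log(a)
    record(29)
    r = offset - 37
    return r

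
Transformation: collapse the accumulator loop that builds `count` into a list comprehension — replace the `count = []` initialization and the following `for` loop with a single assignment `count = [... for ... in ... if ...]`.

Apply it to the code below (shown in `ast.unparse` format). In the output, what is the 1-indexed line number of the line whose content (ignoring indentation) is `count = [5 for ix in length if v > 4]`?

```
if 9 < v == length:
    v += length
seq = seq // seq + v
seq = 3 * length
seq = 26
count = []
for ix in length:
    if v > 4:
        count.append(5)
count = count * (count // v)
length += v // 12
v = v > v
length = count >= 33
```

6

Transformed code:
if 9 < v == length:
    v += length
seq = seq // seq + v
seq = 3 * length
seq = 26
count = [5 for ix in length if v > 4]
count = count * (count // v)
length += v // 12
v = v > v
length = count >= 33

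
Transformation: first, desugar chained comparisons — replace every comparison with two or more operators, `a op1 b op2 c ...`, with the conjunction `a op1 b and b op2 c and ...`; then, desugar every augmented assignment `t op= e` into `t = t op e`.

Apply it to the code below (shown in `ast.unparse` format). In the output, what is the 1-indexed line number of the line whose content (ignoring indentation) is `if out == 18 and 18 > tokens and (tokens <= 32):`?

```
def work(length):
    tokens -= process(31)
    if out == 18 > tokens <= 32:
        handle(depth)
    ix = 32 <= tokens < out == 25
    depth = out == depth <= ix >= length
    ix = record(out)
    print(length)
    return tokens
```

3

Transformed code:
def work(length):
    tokens = tokens - process(31)
    if out == 18 and 18 > tokens and (tokens <= 32):
        handle(depth)
    ix = 32 <= tokens and tokens < out and (out == 25)
    depth = out == depth and depth <= ix and (ix >= length)
    ix = record(out)
    print(length)
    return tokens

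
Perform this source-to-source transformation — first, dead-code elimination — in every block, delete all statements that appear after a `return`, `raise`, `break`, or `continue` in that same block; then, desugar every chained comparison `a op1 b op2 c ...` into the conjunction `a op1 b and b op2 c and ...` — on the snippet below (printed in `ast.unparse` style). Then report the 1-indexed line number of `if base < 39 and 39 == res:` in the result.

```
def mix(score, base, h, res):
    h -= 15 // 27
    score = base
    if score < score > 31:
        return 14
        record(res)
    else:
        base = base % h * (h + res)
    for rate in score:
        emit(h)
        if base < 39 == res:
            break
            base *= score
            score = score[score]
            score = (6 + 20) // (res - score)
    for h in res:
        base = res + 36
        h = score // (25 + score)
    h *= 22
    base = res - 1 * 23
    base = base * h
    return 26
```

Transformed code:
def mix(score, base, h, res):
    h -= 15 // 27
    score = base
    if score < score and score > 31:
        return 14
    else:
        base = base % h * (h + res)
    for rate in score:
        emit(h)
        if base < 39 and 39 == res:
            break
    for h in res:
        base = res + 36
        h = score // (25 + score)
    h *= 22
    base = res - 1 * 23
    base = base * h
    return 26

10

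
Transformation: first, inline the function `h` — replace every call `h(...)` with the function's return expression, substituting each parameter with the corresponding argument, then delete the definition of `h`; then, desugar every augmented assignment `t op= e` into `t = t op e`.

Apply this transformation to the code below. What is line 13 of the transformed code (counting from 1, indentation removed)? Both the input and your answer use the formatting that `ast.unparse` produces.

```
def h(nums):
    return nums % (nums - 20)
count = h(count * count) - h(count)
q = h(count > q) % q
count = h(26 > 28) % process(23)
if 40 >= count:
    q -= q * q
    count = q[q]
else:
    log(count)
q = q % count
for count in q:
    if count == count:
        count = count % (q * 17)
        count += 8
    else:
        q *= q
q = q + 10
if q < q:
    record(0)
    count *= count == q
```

Transformed code:
count = count * count % (count * count - 20) - count % (count - 20)
q = (count > q) % ((count > q) - 20) % q
count = (26 > 28) % ((26 > 28) - 20) % process(23)
if 40 >= count:
    q = q - q * q
    count = q[q]
else:
    log(count)
q = q % count
for count in q:
    if count == count:
        count = count % (q * 17)
        count = count + 8
    else:
        q = q * q
q = q + 10
if q < q:
    record(0)
    count = count * (count == q)

count = count + 8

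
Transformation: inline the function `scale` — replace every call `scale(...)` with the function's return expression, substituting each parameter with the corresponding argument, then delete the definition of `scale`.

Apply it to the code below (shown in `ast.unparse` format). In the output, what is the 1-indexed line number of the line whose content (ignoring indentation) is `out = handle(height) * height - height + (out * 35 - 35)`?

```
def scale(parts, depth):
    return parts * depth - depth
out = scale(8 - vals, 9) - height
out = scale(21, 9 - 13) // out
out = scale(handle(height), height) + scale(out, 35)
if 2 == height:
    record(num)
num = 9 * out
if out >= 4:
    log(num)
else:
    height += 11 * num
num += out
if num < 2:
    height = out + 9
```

3

Transformed code:
out = (8 - vals) * 9 - 9 - height
out = (21 * (9 - 13) - (9 - 13)) // out
out = handle(height) * height - height + (out * 35 - 35)
if 2 == height:
    record(num)
num = 9 * out
if out >= 4:
    log(num)
else:
    height += 11 * num
num += out
if num < 2:
    height = out + 9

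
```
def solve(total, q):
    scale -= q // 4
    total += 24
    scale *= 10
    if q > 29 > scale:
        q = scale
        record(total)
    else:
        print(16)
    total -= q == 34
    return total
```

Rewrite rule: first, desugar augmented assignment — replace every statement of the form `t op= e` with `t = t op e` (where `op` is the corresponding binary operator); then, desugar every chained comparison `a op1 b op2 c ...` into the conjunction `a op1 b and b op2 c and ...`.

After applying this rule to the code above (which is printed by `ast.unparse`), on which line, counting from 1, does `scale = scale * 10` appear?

4

Transformed code:
def solve(total, q):
    scale = scale - q // 4
    total = total + 24
    scale = scale * 10
    if q > 29 and 29 > scale:
        q = scale
        record(total)
    else:
        print(16)
    total = total - (q == 34)
    return total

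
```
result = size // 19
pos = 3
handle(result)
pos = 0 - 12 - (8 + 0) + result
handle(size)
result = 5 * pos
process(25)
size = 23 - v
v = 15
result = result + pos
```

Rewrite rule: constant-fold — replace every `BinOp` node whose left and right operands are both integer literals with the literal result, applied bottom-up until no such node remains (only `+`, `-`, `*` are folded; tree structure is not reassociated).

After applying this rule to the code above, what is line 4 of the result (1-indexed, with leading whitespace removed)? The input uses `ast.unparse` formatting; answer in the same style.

pos = -20 + result

Transformed code:
result = size // 19
pos = 3
handle(result)
pos = -20 + result
handle(size)
result = 5 * pos
process(25)
size = 23 - v
v = 15
result = result + pos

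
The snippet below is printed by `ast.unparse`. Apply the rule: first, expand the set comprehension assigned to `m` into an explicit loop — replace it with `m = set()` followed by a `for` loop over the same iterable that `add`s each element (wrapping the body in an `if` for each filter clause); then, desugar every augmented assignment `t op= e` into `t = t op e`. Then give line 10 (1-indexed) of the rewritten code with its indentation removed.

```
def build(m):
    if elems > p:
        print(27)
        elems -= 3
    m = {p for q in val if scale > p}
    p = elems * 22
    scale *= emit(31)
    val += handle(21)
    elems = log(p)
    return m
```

Transformed code:
def build(m):
    if elems > p:
        print(27)
        elems = elems - 3
    m = set()
    for q in val:
        if scale > p:
            m.add(p)
    p = elems * 22
    scale = scale * emit(31)
    val = val + handle(21)
    elems = log(p)
    return m

scale = scale * emit(31)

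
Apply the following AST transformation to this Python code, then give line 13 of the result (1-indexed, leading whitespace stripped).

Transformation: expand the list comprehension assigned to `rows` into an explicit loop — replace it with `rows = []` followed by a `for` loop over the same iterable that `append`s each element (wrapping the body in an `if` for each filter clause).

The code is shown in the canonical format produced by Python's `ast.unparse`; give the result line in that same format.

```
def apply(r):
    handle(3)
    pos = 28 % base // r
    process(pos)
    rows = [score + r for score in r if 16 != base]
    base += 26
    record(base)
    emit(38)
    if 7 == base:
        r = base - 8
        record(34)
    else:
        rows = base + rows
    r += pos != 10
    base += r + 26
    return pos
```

Transformed code:
def apply(r):
    handle(3)
    pos = 28 % base // r
    process(pos)
    rows = []
    for score in r:
        if 16 != base:
            rows.append(score + r)
    base += 26
    record(base)
    emit(38)
    if 7 == base:
        r = base - 8
        record(34)
    else:
        rows = base + rows
    r += pos != 10
    base += r + 26
    return pos

r = base - 8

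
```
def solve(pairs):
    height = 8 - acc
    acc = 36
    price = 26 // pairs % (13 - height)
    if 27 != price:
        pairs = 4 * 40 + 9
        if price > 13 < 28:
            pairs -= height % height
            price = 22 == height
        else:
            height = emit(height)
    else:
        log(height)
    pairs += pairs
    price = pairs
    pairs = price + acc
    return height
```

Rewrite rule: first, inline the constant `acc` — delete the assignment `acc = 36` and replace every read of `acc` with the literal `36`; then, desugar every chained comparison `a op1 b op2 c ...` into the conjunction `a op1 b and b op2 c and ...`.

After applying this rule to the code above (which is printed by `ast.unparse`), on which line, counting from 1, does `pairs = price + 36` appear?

15

Transformed code:
def solve(pairs):
    height = 8 - 36
    price = 26 // pairs % (13 - height)
    if 27 != price:
        pairs = 4 * 40 + 9
        if price > 13 and 13 < 28:
            pairs -= height % height
            price = 22 == height
        else:
            height = emit(height)
    else:
        log(height)
    pairs += pairs
    price = pairs
    pairs = price + 36
    return height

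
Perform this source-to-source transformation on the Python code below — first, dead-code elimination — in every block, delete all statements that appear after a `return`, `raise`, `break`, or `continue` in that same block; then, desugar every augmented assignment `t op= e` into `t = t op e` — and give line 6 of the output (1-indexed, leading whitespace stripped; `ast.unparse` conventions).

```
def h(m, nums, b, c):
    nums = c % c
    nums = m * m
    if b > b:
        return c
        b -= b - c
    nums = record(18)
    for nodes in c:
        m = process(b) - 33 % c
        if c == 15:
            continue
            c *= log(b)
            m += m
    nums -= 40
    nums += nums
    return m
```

Transformed code:
def h(m, nums, b, c):
    nums = c % c
    nums = m * m
    if b > b:
        return c
    nums = record(18)
    for nodes in c:
        m = process(b) - 33 % c
        if c == 15:
            continue
    nums = nums - 40
    nums = nums + nums
    return m

nums = record(18)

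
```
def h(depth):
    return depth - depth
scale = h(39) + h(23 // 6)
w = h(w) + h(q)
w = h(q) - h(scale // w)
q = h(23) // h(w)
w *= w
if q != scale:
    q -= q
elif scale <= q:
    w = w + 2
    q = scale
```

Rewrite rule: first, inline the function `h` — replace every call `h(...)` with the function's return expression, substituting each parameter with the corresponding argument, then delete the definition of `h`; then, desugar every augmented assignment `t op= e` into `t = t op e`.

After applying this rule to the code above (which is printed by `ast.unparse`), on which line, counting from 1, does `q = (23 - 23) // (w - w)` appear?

Transformed code:
scale = 39 - 39 + (23 // 6 - 23 // 6)
w = w - w + (q - q)
w = q - q - (scale // w - scale // w)
q = (23 - 23) // (w - w)
w = w * w
if q != scale:
    q = q - q
elif scale <= q:
    w = w + 2
    q = scale

4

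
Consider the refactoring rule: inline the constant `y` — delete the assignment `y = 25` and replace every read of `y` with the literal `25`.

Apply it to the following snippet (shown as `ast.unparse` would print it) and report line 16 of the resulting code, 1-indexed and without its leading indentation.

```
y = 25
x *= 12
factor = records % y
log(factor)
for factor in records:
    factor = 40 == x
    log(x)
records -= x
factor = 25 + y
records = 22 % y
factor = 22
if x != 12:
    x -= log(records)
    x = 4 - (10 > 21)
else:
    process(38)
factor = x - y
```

Transformed code:
x *= 12
factor = records % 25
log(factor)
for factor in records:
    factor = 40 == x
    log(x)
records -= x
factor = 25 + 25
records = 22 % 25
factor = 22
if x != 12:
    x -= log(records)
    x = 4 - (10 > 21)
else:
    process(38)
factor = x - 25

factor = x - 25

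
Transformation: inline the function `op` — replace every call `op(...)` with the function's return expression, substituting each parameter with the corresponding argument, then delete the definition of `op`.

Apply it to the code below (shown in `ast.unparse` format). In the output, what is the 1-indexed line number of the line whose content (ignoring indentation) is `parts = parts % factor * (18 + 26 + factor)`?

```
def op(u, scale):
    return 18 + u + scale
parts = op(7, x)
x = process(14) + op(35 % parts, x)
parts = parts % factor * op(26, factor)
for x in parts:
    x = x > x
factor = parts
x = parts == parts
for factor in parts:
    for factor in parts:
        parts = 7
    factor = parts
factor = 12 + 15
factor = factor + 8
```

Transformed code:
parts = 18 + 7 + x
x = process(14) + (18 + 35 % parts + x)
parts = parts % factor * (18 + 26 + factor)
for x in parts:
    x = x > x
factor = parts
x = parts == parts
for factor in parts:
    for factor in parts:
        parts = 7
    factor = parts
factor = 12 + 15
factor = factor + 8

3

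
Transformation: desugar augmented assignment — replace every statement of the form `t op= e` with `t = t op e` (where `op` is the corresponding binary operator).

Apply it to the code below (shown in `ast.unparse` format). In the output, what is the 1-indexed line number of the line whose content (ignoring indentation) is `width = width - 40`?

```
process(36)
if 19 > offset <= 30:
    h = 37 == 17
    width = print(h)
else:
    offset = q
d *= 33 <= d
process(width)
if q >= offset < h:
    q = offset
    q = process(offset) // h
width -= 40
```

Transformed code:
process(36)
if 19 > offset <= 30:
    h = 37 == 17
    width = print(h)
else:
    offset = q
d = d * (33 <= d)
process(width)
if q >= offset < h:
    q = offset
    q = process(offset) // h
width = width - 40

12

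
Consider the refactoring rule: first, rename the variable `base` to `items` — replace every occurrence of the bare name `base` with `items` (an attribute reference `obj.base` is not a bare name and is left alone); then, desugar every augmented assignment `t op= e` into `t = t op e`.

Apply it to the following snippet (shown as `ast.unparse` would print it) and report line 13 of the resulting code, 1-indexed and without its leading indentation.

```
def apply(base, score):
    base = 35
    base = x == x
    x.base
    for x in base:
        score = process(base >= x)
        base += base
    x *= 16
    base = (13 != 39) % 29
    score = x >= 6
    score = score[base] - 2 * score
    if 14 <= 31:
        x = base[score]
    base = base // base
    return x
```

Transformed code:
def apply(items, score):
    items = 35
    items = x == x
    x.base
    for x in items:
        score = process(items >= x)
        items = items + items
    x = x * 16
    items = (13 != 39) % 29
    score = x >= 6
    score = score[items] - 2 * score
    if 14 <= 31:
        x = items[score]
    items = items // items
    return x

x = items[score]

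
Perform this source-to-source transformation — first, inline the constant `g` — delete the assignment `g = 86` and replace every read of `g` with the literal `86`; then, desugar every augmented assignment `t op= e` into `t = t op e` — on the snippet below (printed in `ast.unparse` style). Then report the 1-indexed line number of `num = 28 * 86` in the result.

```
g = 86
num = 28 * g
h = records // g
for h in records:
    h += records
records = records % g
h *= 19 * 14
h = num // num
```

1

Transformed code:
num = 28 * 86
h = records // 86
for h in records:
    h = h + records
records = records % 86
h = h * (19 * 14)
h = num // num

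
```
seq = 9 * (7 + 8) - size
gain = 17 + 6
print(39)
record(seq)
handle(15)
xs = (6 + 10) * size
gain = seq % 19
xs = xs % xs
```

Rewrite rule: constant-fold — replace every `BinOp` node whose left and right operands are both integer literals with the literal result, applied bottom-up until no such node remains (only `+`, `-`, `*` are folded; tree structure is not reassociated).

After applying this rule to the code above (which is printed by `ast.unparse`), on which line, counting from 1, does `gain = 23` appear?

Transformed code:
seq = 135 - size
gain = 23
print(39)
record(seq)
handle(15)
xs = 16 * size
gain = seq % 19
xs = xs % xs

2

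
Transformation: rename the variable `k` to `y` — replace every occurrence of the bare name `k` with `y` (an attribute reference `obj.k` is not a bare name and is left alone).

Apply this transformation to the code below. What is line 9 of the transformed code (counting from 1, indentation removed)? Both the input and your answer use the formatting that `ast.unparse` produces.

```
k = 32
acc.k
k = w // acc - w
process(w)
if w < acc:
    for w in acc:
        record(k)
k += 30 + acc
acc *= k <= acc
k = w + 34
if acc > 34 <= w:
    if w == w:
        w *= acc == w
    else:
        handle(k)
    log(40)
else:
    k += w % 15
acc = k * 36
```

acc *= y <= acc

Transformed code:
y = 32
acc.k
y = w // acc - w
process(w)
if w < acc:
    for w in acc:
        record(y)
y += 30 + acc
acc *= y <= acc
y = w + 34
if acc > 34 <= w:
    if w == w:
        w *= acc == w
    else:
        handle(y)
    log(40)
else:
    y += w % 15
acc = y * 36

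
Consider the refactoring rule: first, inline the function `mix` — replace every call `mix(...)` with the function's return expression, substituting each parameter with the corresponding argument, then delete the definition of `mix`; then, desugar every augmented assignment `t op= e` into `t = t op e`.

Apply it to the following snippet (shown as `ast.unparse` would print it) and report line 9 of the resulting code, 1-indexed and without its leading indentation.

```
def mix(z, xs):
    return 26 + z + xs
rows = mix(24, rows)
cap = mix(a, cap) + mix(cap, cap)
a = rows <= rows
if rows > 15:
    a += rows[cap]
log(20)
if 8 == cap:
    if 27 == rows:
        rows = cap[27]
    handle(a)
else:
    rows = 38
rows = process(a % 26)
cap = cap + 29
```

rows = cap[27]

Transformed code:
rows = 26 + 24 + rows
cap = 26 + a + cap + (26 + cap + cap)
a = rows <= rows
if rows > 15:
    a = a + rows[cap]
log(20)
if 8 == cap:
    if 27 == rows:
        rows = cap[27]
    handle(a)
else:
    rows = 38
rows = process(a % 26)
cap = cap + 29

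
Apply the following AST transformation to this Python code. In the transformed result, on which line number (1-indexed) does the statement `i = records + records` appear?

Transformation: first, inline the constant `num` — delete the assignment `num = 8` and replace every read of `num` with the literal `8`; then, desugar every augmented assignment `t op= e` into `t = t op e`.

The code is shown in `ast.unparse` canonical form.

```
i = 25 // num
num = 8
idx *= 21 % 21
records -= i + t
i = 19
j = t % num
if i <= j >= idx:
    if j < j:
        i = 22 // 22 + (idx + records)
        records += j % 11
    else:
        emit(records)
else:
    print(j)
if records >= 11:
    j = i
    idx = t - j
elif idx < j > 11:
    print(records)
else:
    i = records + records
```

20

Transformed code:
i = 25 // 8
idx = idx * (21 % 21)
records = records - (i + t)
i = 19
j = t % 8
if i <= j >= idx:
    if j < j:
        i = 22 // 22 + (idx + records)
        records = records + j % 11
    else:
        emit(records)
else:
    print(j)
if records >= 11:
    j = i
    idx = t - j
elif idx < j > 11:
    print(records)
else:
    i = records + records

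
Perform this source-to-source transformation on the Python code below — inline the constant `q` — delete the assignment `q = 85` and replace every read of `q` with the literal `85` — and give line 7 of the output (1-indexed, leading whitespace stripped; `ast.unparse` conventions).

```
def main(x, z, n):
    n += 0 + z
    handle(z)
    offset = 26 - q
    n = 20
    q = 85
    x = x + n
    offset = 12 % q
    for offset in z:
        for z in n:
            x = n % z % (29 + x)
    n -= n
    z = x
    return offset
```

offset = 12 % 85

Transformed code:
def main(x, z, n):
    n += 0 + z
    handle(z)
    offset = 26 - 85
    n = 20
    x = x + n
    offset = 12 % 85
    for offset in z:
        for z in n:
            x = n % z % (29 + x)
    n -= n
    z = x
    return offset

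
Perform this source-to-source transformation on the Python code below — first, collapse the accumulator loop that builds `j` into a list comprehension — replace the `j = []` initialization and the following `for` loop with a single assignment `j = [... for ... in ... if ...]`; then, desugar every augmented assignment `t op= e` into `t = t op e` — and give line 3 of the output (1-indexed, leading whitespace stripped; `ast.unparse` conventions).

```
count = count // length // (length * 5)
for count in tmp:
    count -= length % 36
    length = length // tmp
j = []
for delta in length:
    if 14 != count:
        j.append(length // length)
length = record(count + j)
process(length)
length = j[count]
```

count = count - length % 36

Transformed code:
count = count // length // (length * 5)
for count in tmp:
    count = count - length % 36
    length = length // tmp
j = [length // length for delta in length if 14 != count]
length = record(count + j)
process(length)
length = j[count]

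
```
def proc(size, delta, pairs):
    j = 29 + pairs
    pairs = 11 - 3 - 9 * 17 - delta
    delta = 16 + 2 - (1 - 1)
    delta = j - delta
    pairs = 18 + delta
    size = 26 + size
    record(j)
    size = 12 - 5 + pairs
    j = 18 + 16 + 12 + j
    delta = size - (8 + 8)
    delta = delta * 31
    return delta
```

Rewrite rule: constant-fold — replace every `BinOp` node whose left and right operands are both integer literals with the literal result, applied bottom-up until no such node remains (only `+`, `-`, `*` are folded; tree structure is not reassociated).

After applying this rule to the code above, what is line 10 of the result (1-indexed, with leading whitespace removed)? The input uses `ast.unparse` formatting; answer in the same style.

Transformed code:
def proc(size, delta, pairs):
    j = 29 + pairs
    pairs = -145 - delta
    delta = 18
    delta = j - delta
    pairs = 18 + delta
    size = 26 + size
    record(j)
    size = 7 + pairs
    j = 46 + j
    delta = size - 16
    delta = delta * 31
    return delta

j = 46 + j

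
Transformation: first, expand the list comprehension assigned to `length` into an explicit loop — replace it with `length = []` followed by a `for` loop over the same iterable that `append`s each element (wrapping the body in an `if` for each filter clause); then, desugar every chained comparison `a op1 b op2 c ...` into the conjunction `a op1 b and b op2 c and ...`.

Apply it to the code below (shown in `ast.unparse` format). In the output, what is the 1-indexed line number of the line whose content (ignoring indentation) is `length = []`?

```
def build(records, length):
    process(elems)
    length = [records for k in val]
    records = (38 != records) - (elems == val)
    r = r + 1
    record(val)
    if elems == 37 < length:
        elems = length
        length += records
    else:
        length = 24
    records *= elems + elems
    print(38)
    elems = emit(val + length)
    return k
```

3

Transformed code:
def build(records, length):
    process(elems)
    length = []
    for k in val:
        length.append(records)
    records = (38 != records) - (elems == val)
    r = r + 1
    record(val)
    if elems == 37 and 37 < length:
        elems = length
        length += records
    else:
        length = 24
    records *= elems + elems
    print(38)
    elems = emit(val + length)
    return k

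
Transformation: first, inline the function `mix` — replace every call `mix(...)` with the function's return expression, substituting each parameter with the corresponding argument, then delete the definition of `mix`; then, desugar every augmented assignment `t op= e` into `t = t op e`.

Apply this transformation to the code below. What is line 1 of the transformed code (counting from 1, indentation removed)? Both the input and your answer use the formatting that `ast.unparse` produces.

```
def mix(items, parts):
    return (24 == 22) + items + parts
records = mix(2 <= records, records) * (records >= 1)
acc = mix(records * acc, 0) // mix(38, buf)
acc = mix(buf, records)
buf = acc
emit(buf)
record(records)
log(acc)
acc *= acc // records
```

records = ((24 == 22) + (2 <= records) + records) * (records >= 1)

Transformed code:
records = ((24 == 22) + (2 <= records) + records) * (records >= 1)
acc = ((24 == 22) + records * acc + 0) // ((24 == 22) + 38 + buf)
acc = (24 == 22) + buf + records
buf = acc
emit(buf)
record(records)
log(acc)
acc = acc * (acc // records)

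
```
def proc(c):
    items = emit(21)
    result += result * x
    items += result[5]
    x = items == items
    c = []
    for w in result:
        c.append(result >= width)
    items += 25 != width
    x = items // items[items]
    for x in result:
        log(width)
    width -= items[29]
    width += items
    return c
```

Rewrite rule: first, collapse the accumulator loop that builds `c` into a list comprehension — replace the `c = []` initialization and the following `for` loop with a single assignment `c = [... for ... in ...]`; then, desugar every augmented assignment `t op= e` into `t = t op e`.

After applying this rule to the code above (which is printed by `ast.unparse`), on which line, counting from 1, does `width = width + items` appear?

Transformed code:
def proc(c):
    items = emit(21)
    result = result + result * x
    items = items + result[5]
    x = items == items
    c = [result >= width for w in result]
    items = items + (25 != width)
    x = items // items[items]
    for x in result:
        log(width)
    width = width - items[29]
    width = width + items
    return c

12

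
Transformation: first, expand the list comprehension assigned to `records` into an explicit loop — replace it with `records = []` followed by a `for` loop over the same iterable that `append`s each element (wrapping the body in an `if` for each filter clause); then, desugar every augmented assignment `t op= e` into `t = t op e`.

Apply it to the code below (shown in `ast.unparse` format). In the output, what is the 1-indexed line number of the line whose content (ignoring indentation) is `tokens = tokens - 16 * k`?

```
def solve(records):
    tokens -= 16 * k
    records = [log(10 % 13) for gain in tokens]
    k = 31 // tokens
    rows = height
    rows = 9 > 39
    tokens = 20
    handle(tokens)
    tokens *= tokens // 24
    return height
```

2

Transformed code:
def solve(records):
    tokens = tokens - 16 * k
    records = []
    for gain in tokens:
        records.append(log(10 % 13))
    k = 31 // tokens
    rows = height
    rows = 9 > 39
    tokens = 20
    handle(tokens)
    tokens = tokens * (tokens // 24)
    return height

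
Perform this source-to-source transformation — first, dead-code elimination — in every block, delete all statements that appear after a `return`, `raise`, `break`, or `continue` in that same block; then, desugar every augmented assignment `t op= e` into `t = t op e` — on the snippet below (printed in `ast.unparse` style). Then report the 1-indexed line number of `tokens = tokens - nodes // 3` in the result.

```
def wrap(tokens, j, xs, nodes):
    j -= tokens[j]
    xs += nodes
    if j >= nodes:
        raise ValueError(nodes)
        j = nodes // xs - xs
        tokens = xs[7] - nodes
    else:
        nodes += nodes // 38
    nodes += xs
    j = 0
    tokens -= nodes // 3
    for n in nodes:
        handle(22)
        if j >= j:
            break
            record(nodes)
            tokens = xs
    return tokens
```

10

Transformed code:
def wrap(tokens, j, xs, nodes):
    j = j - tokens[j]
    xs = xs + nodes
    if j >= nodes:
        raise ValueError(nodes)
    else:
        nodes = nodes + nodes // 38
    nodes = nodes + xs
    j = 0
    tokens = tokens - nodes // 3
    for n in nodes:
        handle(22)
        if j >= j:
            break
    return tokens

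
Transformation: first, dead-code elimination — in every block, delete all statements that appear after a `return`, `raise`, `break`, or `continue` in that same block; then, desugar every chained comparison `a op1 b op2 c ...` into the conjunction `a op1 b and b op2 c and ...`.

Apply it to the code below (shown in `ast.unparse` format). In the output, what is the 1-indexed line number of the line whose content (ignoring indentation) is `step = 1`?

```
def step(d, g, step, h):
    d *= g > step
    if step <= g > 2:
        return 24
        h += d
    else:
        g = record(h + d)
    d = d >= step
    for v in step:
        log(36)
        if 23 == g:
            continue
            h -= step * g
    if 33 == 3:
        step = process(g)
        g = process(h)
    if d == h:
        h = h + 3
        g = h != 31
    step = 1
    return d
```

Transformed code:
def step(d, g, step, h):
    d *= g > step
    if step <= g and g > 2:
        return 24
    else:
        g = record(h + d)
    d = d >= step
    for v in step:
        log(36)
        if 23 == g:
            continue
    if 33 == 3:
        step = process(g)
        g = process(h)
    if d == h:
        h = h + 3
        g = h != 31
    step = 1
    return d

18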